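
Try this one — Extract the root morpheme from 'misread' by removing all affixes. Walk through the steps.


Remove prefix 'mis' from 'misread' to get root 'read'.

read


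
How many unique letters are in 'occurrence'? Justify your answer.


Unique letters in 'occurrence': {c, e, n, o, r, u} = 6 distinct letters.

6


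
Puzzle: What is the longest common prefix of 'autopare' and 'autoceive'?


Compare from the start: 4 characters match: 'auto'. Mismatch at position 5: 'p' vs 'c'.

auto


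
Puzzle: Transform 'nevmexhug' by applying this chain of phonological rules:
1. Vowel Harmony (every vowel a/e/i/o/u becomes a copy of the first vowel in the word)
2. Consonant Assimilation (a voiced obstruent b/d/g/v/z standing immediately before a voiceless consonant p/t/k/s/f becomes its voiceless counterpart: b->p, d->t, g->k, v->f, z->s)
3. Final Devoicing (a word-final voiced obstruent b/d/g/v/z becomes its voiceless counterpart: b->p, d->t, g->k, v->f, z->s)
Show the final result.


Starting form: 'nevmexhug'
Rule 1: Vowel Harmony: all vowels become 'e' (matching first vowel). 'nevmexhug' -> 'nevmexheg'
Rule 2: Consonant Assimilation: no voiced obstruent (b/d/g/v/z) stands immediately before a voiceless consonant (p/t/k/s/f). No change.
Rule 3: Final Devoicing: word-final voiced obstruent 'g' becomes voiceless 'k'. 'nevmexheg' -> 'nevmexhek'
Final form: 'nevmexhek'

nevmexhek


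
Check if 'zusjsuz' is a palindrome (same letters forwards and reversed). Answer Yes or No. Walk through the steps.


Forward: 'zusjsuz'
Reversed: 'zusjsuz'
They are identical.

Yes


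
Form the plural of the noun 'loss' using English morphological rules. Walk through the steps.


Apply rule: Add -es (sibilant/fricative ending). 'loss' becomes 'losses'.

losses


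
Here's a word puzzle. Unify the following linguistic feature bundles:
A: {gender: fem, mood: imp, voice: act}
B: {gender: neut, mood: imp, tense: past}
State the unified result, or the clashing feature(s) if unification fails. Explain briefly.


Compare features:
gender: A=fem vs B=neut -> CLASH
mood: A=imp vs B=imp -> unified: imp
tense: A=_ vs B=past -> unified: past
voice: A=act vs B=_ -> unified: act
Clash detected on feature 'gender' (fem vs neut); unification fails.

CLASH on 'gender' (fem vs neut)


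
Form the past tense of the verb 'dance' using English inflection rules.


Apply rule: Add -d (word ends in -e). 'dance' becomes 'danced'.

danced


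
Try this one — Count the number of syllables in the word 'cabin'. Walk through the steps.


Break 'cabin' into syllables: cab-in -> cab | in = 2 syllables

2 syllables


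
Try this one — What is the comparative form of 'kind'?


Apply comparative formation (add -er): 'kind' -> 'kinder'.

kinder


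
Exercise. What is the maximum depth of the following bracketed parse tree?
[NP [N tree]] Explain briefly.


Count bracket nesting levels:
'[' at pos 0: depth = 1
'[' at pos 4: depth = 2
Maximum depth reached: 2

2


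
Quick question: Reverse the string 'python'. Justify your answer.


Reverse 'python' character by character: 'nohtyp'.

nohtyp


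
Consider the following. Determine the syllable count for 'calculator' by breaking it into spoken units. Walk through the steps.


Break 'calculator' into syllables: cal-cu-la-tor -> cal | cu | la | tor = 4 syllables

4 syllables


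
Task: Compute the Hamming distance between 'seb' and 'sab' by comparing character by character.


Alignment:
Position 1: 's' vs 's' = match
Position 2: 'e' vs 'a' = DIFFER
Position 3: 'b' vs 'b' = match
Total differences: 1

1


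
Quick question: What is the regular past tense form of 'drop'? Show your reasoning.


Apply rule: Double final consonant and add -ed. 'drop' becomes 'dropped'.

dropped


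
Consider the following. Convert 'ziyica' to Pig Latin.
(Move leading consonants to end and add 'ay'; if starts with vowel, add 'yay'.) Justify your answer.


'ziyica': move consonant cluster 'z' to end and add 'ay': 'iyicazay'.

iyicazay


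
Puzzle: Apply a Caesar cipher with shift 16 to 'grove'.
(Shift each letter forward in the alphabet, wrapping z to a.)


Shift each letter by 16: g -> w, r -> h, o -> e, v -> l, e -> u. Result: 'whelu'.

whelu


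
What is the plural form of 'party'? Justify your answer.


Apply rule: Change -y to -ies (consonant + y). 'party' becomes 'parties'.

parties


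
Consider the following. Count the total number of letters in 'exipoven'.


Spell out 'exipoven' and number each letter: e(1), x(2), i(3), p(4), o(5), v(6), e(7), n(8). Total: 8 letters.

8


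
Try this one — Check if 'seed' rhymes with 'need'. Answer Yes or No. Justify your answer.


Rime (stressed vowel + following sounds) of 'seed': -eed = /iːd/
Rime of 'need': -eed = /iːd/
/iːd/ and /iːd/ are the same ending sound, so the words rhyme.

Yes


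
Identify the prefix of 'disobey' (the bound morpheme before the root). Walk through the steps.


The word 'disobey' = 'dis' (prefix) + 'obey' (root). The prefix is 'dis'.

dis


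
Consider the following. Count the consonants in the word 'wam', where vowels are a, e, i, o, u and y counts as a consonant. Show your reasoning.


Consonants in 'wam': w, m = 2 consonants.

2


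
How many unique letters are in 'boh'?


Unique letters in 'boh': {b, h, o} = 3 distinct letters.

3


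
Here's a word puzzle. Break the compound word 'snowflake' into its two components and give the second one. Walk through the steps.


Split 'snowflake' into 'snow' + 'flake'. The second part is 'flake'.

flake


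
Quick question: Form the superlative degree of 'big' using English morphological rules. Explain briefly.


Apply superlative formation (double final consonant, add -est): 'big' -> 'biggest'.

biggest


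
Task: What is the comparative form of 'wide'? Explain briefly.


Apply comparative formation (ends in e: add -r): 'wide' -> 'wider'.

wider


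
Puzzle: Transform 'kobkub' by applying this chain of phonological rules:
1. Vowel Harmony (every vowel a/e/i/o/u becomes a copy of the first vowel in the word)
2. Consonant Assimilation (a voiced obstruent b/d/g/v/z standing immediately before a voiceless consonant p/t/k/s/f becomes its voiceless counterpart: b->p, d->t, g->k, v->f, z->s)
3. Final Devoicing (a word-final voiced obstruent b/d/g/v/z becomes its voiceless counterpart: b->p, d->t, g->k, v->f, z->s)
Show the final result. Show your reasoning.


Starting form: 'kobkub'
Rule 1: Vowel Harmony: all vowels become 'o' (matching first vowel). 'kobkub' -> 'kobkob'
Rule 2: Consonant Assimilation: voiced obstruent before voiceless consonant becomes voiceless ('bk' -> 'pk'). 'kobkob' -> 'kopkob'
Rule 3: Final Devoicing: word-final voiced obstruent 'b' becomes voiceless 'p'. 'kopkob' -> 'kopkop'
Final form: 'kopkop'

kopkop


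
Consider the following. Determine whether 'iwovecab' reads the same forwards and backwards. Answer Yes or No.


Forward: 'iwovecab'
Reversed: 'bacevowi'
They differ.

No


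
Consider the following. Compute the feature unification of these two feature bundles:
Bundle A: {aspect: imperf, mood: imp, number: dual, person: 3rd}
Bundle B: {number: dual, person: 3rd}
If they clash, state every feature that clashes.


Compare features:
aspect: A=imperf vs B=_ -> unified: imperf
mood: A=imp vs B=_ -> unified: imp
number: A=dual vs B=dual -> unified: dual
person: A=3rd vs B=3rd -> unified: 3rd
No clashes found.

Unified: {aspect: imperf, mood: imp, number: dual, person: 3rd}


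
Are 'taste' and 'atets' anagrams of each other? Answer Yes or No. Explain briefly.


Sorted letters of 'taste': 'aestt'
Sorted letters of 'atets': 'aestt'
They match.

Yes


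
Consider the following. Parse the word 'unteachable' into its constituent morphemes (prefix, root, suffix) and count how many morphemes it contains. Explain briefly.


Step 1: Identify prefix: 'un' (meaning: not/reverse)
Step 2: Identify root: 'teach'
Step 3: Identify suffix(es): 'able'
Decomposition: un- (prefix: not/reverse) + teach (root) + -able (suffix: capable of)
Total morphemes: 3

3 morphemes (un- (prefix: not/reverse) + teach (root) + -able (suffix: capable of))


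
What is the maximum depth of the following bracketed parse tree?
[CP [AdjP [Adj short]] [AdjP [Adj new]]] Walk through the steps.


Count bracket nesting levels:
'[' at pos 0: depth = 1
'[' at pos 4: depth = 2
'[' at pos 10: depth = 3
'[' at pos 23: depth = 2
'[' at pos 29: depth = 3
Maximum depth reached: 3

3


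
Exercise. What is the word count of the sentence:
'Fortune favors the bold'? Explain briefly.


Split into words: Fortune | favors | the | bold = 4 words.

4


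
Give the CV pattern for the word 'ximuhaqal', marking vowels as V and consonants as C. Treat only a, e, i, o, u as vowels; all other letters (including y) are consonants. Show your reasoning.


Letter mapping: x = C, i = V, m = C, u = V, h = C, a = V, q = C, a = V, l = C.

CVCVCVCVC


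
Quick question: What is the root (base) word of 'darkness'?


Remove suffix '-ness' from 'darkness' to get root 'dark'.

dark


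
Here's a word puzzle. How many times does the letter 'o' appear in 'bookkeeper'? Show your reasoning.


Letter 'o' in 'bookkeeper': found at position(s) 2, 3 = 2 occurrence(s).

2


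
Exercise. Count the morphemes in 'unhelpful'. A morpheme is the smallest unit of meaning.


Decomposition: un- (prefix) + help (root) + -ful (suffix) = 3 morpheme(s)

3 morphemes


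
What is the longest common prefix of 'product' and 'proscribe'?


Compare from the start: 3 characters match: 'pro'. Mismatch at position 4: 'd' vs 's'.

pro


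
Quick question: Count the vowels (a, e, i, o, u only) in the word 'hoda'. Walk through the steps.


Vowels in 'hoda': o, a = 2 vowels.

2


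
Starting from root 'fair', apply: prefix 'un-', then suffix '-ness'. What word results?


Step 1: Add prefix 'un-' to 'fair' = 'unfair'
Step 2: Add suffix '-ness' to 'unfair' = 'unfairness'

unfairness


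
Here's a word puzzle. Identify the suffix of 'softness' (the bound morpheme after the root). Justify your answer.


The word 'softness' = 'soft' (root) + '-ness' (suffix). The suffix is '-ness'.

ness


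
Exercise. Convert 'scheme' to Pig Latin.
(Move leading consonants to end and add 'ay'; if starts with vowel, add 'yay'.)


'scheme': move consonant cluster 'sch' to end and add 'ay': 'emeschay'.

emeschay


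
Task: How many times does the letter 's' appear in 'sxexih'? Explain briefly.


Letter 's' in 'sxexih': found at position(s) 1 = 1 occurrence(s).

1


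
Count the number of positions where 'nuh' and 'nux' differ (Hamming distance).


Alignment:
Position 1: 'n' vs 'n' = match
Position 2: 'u' vs 'u' = match
Position 3: 'h' vs 'x' = DIFFER
Total differences: 1

1


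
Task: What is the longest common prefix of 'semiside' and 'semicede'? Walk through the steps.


Compare from the start: 4 characters match: 'semi'. Mismatch at position 5: 's' vs 'c'.

semi


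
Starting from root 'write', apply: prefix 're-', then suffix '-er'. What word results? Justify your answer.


Step 1: Add prefix 're-' to 'write' = 'rewrite'
Step 2: Add suffix '-er' to 'rewrite' = 'rewriter'

rewriter


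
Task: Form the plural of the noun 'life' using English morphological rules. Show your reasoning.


Apply rule: Change -fe to -ves. 'life' becomes 'lives'.

lives


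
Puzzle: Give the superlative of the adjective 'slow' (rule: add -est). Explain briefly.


Apply superlative formation (add -est): 'slow' -> 'slowest'.

slowest


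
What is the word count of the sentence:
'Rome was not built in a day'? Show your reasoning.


Split into words: Rome | was | not | built | in | a | day = 7 words.

7


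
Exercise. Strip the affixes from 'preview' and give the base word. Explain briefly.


Remove prefix 'pre' from 'preview' to get root 'view'.

view


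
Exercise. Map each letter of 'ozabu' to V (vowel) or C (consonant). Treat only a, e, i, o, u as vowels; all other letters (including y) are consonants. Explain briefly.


Letter mapping: o = V, z = C, a = V, b = C, u = V.

VCVCV


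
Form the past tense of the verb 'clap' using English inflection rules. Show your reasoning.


Apply rule: Double final consonant and add -ed. 'clap' becomes 'clapped'.

clapped


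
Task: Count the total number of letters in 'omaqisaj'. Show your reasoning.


Spell out 'omaqisaj' and number each letter: o(1), m(2), a(3), q(4), i(5), s(6), a(7), j(8). Total: 8 letters.

8


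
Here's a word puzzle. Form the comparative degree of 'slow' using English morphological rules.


Apply comparative formation (add -er): 'slow' -> 'slower'.

slower


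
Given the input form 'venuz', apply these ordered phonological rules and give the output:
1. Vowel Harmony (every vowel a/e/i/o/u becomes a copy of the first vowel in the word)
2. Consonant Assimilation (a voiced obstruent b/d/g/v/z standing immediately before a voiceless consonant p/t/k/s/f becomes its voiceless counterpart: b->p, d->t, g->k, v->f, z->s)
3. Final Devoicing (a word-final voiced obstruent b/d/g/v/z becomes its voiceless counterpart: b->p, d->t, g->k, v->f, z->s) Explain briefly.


Starting form: 'venuz'
Rule 1: Vowel Harmony: all vowels become 'e' (matching first vowel). 'venuz' -> 'venez'
Rule 2: Consonant Assimilation: no voiced obstruent (b/d/g/v/z) stands immediately before a voiceless consonant (p/t/k/s/f). No change.
Rule 3: Final Devoicing: word-final voiced obstruent 'z' becomes voiceless 's'. 'venez' -> 'venes'
Final form: 'venes'

venes


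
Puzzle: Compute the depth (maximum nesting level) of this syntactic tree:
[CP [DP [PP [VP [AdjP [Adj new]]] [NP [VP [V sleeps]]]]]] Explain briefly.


Count bracket nesting levels:
'[' at pos 0: depth = 1
'[' at pos 4: depth = 2
'[' at pos 8: depth = 3
'[' at pos 12: depth = 4
'[' at pos 16: depth = 5
'[' at pos 22: depth = 6
'[' at pos 34: depth = 4
'[' at pos 38: depth = 5
'[' at pos 42: depth = 6
Maximum depth reached: 6

6


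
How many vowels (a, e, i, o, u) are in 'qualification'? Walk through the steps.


Vowels in 'qualification': u, a, i, i, a, i, o = 7 vowels.

7


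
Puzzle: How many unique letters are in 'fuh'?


Unique letters in 'fuh': {f, h, u} = 3 distinct letters.

3


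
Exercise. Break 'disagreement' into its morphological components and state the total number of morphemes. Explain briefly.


Step 1: Identify prefix: 'dis' (meaning: not/apart)
Step 2: Identify root: 'agree'
Step 3: Identify suffix(es): 'ment'
Decomposition: dis- (prefix: not/apart) + agree (root) + -ment (suffix: action/result)
Total morphemes: 3

3 morphemes (dis- (prefix: not/apart) + agree (root) + -ment (suffix: action/result))


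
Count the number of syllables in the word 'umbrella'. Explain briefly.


Break 'umbrella' into syllables: um-brel-la -> um | brel | la = 3 syllables

3 syllables


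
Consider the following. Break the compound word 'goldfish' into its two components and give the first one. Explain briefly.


Split 'goldfish' into 'gold' + 'fish'. The first part is 'gold'.

gold


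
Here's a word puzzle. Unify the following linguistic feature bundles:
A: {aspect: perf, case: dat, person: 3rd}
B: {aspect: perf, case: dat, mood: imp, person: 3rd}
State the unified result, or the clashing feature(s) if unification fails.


Compare features:
aspect: A=perf vs B=perf -> unified: perf
case: A=dat vs B=dat -> unified: dat
mood: A=_ vs B=imp -> unified: imp
person: A=3rd vs B=3rd -> unified: 3rd
No clashes found.

Unified: {aspect: perf, case: dat, mood: imp, person: 3rd}


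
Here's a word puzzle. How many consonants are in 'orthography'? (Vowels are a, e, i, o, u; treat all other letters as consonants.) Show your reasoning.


Consonants in 'orthography': r, t, h, g, r, p, h, y = 8 consonants.

8


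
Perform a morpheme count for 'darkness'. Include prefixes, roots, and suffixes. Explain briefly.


Decomposition: dark (root) + -ness (suffix) = 2 morpheme(s)

2 morphemes


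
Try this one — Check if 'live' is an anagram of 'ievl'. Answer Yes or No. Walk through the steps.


Sorted letters of 'live': 'eilv'
Sorted letters of 'ievl': 'eilv'
They match.

Yes


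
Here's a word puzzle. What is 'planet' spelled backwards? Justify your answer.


Reverse 'planet' character by character: 'tenalp'.

tenalp


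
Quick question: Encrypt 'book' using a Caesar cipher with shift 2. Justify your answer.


Shift each letter by 2: b -> d, o -> q, o -> q, k -> m. Result: 'dqqm'.

dqqm


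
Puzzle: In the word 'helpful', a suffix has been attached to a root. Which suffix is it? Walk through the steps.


The word 'helpful' = 'help' (root) + '-ful' (suffix). The suffix is '-ful'.

ful


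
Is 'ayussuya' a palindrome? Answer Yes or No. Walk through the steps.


Forward: 'ayussuya'
Reversed: 'ayussuya'
They are identical.

Yes


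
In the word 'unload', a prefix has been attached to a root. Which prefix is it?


The word 'unload' = 'un' (prefix) + 'load' (root). The prefix is 'un'.

un


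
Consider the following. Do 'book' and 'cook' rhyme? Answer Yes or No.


Rime (stressed vowel + following sounds) of 'book': -ook = /ʊk/
Rime of 'cook': -ook = /ʊk/
/ʊk/ and /ʊk/ are the same ending sound, so the words rhyme.

Yes


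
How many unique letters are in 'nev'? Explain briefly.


Unique letters in 'nev': {e, n, v} = 3 distinct letters.

3


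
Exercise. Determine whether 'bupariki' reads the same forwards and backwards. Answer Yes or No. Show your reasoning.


Forward: 'bupariki'
Reversed: 'ikirapub'
They differ.

No


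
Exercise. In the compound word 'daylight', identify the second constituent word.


Split 'daylight' into 'day' + 'light'. The second part is 'light'.

light


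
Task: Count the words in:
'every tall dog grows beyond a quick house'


Split into words: every | tall | dog | grows | beyond | a | quick | house = 8 words.

8


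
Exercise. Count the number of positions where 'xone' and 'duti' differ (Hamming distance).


Alignment:
Position 1: 'x' vs 'd' = DIFFER
Position 2: 'o' vs 'u' = DIFFER
Position 3: 'n' vs 't' = DIFFER
Position 4: 'e' vs 'i' = DIFFER
Total differences: 4

4


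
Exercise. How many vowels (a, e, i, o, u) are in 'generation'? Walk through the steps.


Vowels in 'generation': e, e, a, i, o = 5 vowels.

5


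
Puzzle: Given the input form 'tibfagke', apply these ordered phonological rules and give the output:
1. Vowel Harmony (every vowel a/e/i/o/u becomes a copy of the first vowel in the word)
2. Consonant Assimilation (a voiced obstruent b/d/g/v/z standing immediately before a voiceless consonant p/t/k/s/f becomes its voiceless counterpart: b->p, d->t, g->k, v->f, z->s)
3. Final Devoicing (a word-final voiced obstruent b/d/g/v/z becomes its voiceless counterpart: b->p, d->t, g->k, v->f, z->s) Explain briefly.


Starting form: 'tibfagke'
Rule 1: Vowel Harmony: all vowels become 'i' (matching first vowel). 'tibfagke' -> 'tibfigki'
Rule 2: Consonant Assimilation: voiced obstruent before voiceless consonant becomes voiceless ('bf' -> 'pf', 'gk' -> 'kk'). 'tibfigki' -> 'tipfikki'
Rule 3: Final Devoicing: the word ends in the vowel 'i', not a consonant. No change.
Final form: 'tipfikki'

tipfikki


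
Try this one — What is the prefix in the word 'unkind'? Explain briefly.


The word 'unkind' = 'un' (prefix) + 'kind' (root). The prefix is 'un'.

un


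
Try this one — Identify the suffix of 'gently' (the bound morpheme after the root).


The word 'gently' = 'gentle' (root) + '-ly' (suffix). The suffix is '-ly'.

ly


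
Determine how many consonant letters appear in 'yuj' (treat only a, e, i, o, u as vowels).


Consonants in 'yuj': y, j = 2 consonants.

2


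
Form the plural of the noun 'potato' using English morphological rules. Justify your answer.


Apply rule: Add -es (consonant + o). 'potato' becomes 'potatoes'.

potatoes


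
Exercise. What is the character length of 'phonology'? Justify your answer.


Spell out 'phonology' and number each letter: p(1), h(2), o(3), n(4), o(5), l(6), o(7), g(8), y(9). Total: 9 letters.

9


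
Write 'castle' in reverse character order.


Reverse 'castle' character by character: 'eltsac'.

eltsac


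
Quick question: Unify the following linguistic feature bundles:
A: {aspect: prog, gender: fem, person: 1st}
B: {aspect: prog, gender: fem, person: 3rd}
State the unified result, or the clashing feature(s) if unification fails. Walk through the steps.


Compare features:
aspect: A=prog vs B=prog -> unified: prog
gender: A=fem vs B=fem -> unified: fem
person: A=1st vs B=3rd -> CLASH
Clash detected on feature 'person' (1st vs 3rd); unification fails.

CLASH on 'person' (1st vs 3rd)


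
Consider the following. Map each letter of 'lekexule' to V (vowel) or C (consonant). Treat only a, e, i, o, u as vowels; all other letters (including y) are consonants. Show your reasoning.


Letter mapping: l = C, e = V, k = C, e = V, x = C, u = V, l = C, e = V.

CVCVCVCV


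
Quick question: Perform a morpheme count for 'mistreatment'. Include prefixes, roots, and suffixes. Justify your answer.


Decomposition: mis- (prefix) + treat (root) + -ment (suffix) = 3 morpheme(s)

3 morphemes


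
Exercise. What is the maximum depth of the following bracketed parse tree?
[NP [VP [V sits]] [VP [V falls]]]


Count bracket nesting levels:
'[' at pos 0: depth = 1
'[' at pos 4: depth = 2
'[' at pos 8: depth = 3
'[' at pos 18: depth = 2
'[' at pos 22: depth = 3
Maximum depth reached: 3

3


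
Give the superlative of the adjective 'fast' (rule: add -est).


Apply superlative formation (add -est): 'fast' -> 'fastest'.

fastest


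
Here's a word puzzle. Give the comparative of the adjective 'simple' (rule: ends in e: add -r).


Apply comparative formation (ends in e: add -r): 'simple' -> 'simpler'.

simpler


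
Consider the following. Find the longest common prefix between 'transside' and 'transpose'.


Compare from the start: 5 characters match: 'trans'. Mismatch at position 6: 's' vs 'p'.

trans


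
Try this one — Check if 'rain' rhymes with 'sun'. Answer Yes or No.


Rime (stressed vowel + following sounds) of 'rain': -ain = /eɪn/
Rime of 'sun': -un = /ʌn/
/eɪn/ and /ʌn/ are different ending sounds, so the words do not rhyme.

No


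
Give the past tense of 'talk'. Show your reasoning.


Apply rule: Add -ed. 'talk' becomes 'talked'.

talked


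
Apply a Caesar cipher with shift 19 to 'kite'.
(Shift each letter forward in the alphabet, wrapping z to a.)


Shift each letter by 19: k -> d, i -> b, t -> m, e -> x. Result: 'dbmx'.

dbmx


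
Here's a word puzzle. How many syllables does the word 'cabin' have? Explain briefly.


Break 'cabin' into syllables: cab-in -> cab | in = 2 syllables

2 syllables


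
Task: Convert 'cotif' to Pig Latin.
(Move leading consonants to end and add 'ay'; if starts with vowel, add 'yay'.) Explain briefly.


'cotif': move consonant cluster 'c' to end and add 'ay': 'otifcay'.

otifcay


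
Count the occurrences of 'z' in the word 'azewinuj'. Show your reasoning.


Letter 'z' in 'azewinuj': found at position(s) 2 = 1 occurrence(s).

1


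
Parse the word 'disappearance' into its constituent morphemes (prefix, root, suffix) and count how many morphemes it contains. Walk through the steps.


Step 1: Identify prefix: 'dis' (meaning: not/apart)
Step 2: Identify root: 'appear'
Step 3: Identify suffix(es): 'ance'
Decomposition: dis- (prefix: not/apart) + appear (root) + -ance (suffix: state/act)
Total morphemes: 3

3 morphemes (dis- (prefix: not/apart) + appear (root) + -ance (suffix: state/act))


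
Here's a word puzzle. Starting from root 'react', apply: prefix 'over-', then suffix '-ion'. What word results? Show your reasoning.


Step 1: Add prefix 'over-' to 'react' = 'overreact'
Step 2: Add suffix '-ion' to 'overreact' = 'overreaction'

overreaction


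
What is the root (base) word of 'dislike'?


Remove prefix 'dis' from 'dislike' to get root 'like'.

like


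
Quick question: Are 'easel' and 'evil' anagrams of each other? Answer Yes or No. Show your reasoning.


Sorted letters of 'easel': 'aeels'
Sorted letters of 'evil': 'eilv'
They do not match.

No


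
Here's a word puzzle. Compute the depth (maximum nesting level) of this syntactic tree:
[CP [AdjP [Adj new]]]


Count bracket nesting levels:
'[' at pos 0: depth = 1
'[' at pos 4: depth = 2
'[' at pos 10: depth = 3
Maximum depth reached: 3

3


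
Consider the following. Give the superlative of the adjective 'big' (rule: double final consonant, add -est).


Apply superlative formation (double final consonant, add -est): 'big' -> 'biggest'.

biggest


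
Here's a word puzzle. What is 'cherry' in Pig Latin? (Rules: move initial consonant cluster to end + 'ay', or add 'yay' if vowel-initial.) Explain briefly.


'cherry': move consonant cluster 'ch' to end and add 'ay': 'errychay'.

errychay


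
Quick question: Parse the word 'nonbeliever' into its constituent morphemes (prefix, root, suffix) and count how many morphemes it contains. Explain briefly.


Step 1: Identify prefix: 'non' (meaning: not)
Step 2: Identify root: 'believe'
Step 3: Identify suffix(es): 'er'
Decomposition: non- (prefix: not) + believe (root) + -er (suffix: one who)
Total morphemes: 3

3 morphemes (non- (prefix: not) + believe (root) + -er (suffix: one who))


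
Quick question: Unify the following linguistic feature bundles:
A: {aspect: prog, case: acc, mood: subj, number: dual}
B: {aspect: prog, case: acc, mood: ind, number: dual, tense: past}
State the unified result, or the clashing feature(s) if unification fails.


Compare features:
aspect: A=prog vs B=prog -> unified: prog
case: A=acc vs B=acc -> unified: acc
mood: A=subj vs B=ind -> CLASH
number: A=dual vs B=dual -> unified: dual
tense: A=_ vs B=past -> unified: past
Clash detected on feature 'mood' (subj vs ind); unification fails.

CLASH on 'mood' (subj vs ind)


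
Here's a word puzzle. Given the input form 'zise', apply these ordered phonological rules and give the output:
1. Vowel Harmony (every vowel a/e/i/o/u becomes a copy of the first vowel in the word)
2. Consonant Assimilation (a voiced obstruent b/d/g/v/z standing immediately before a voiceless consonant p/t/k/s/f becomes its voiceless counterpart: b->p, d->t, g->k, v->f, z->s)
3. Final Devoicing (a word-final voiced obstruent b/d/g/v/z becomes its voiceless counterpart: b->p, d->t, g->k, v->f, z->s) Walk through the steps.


Starting form: 'zise'
Rule 1: Vowel Harmony: all vowels become 'i' (matching first vowel). 'zise' -> 'zisi'
Rule 2: Consonant Assimilation: no voiced obstruent (b/d/g/v/z) stands immediately before a voiceless consonant (p/t/k/s/f). No change.
Rule 3: Final Devoicing: the word ends in the vowel 'i', not a consonant. No change.
Final form: 'zisi'

zisi


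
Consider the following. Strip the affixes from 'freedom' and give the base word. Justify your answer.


Remove suffix '-dom' from 'freedom' to get root 'free'.

free


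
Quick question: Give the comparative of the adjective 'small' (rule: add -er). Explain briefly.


Apply comparative formation (add -er): 'small' -> 'smaller'.

smaller


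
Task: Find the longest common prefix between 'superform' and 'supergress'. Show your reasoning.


Compare from the start: 5 characters match: 'super'. Mismatch at position 6: 'f' vs 'g'.

super


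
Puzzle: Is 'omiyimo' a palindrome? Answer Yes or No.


Forward: 'omiyimo'
Reversed: 'omiyimo'
They are identical.

Yes


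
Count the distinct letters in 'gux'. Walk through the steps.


Unique letters in 'gux': {g, u, x} = 3 distinct letters.

3


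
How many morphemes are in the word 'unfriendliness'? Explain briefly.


Decomposition: un- (prefix) + friend (root) + -ly (suffix) + -ness (suffix) = 4 morpheme(s)

4 morphemes


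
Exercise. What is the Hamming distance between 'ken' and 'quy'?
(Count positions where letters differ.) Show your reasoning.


Alignment:
Position 1: 'k' vs 'q' = DIFFER
Position 2: 'e' vs 'u' = DIFFER
Position 3: 'n' vs 'y' = DIFFER
Total differences: 3

3


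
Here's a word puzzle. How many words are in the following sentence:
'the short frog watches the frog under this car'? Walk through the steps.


Split into words: the | short | frog | watches | the | frog | under | this | car = 9 words.

9


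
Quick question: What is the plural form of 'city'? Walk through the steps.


Apply rule: Change -y to -ies (consonant + y). 'city' becomes 'cities'.

cities


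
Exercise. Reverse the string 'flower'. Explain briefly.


Reverse 'flower' character by character: 'rewolf'.

rewolf


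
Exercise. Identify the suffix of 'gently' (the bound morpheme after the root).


The word 'gently' = 'gentle' (root) + '-ly' (suffix). The suffix is '-ly'.

ly


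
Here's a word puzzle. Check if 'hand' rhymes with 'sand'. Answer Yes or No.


Rime (stressed vowel + following sounds) of 'hand': -and = /ænd/
Rime of 'sand': -and = /ænd/
/ænd/ and /ænd/ are the same ending sound, so the words rhyme.

Yes


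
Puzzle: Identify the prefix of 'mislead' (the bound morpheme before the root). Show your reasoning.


The word 'mislead' = 'mis' (prefix) + 'lead' (root). The prefix is 'mis'.

mis


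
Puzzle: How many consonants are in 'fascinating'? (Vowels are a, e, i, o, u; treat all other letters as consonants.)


Consonants in 'fascinating': f, s, c, n, t, n, g = 7 consonants.

7


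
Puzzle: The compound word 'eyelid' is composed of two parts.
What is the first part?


Split 'eyelid' into 'eye' + 'lid'. The first part is 'eye'.

eye


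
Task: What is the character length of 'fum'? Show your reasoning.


Spell out 'fum' and number each letter: f(1), u(2), m(3). Total: 3 letters.

3


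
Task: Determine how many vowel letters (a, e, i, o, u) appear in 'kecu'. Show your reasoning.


Vowels in 'kecu': e, u = 2 vowels.

2


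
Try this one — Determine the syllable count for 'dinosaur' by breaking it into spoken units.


Break 'dinosaur' into syllables: di-no-saur -> di | no | saur = 3 syllables

3 syllables


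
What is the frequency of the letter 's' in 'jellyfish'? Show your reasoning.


Letter 's' in 'jellyfish': found at position(s) 8 = 1 occurrence(s).

1


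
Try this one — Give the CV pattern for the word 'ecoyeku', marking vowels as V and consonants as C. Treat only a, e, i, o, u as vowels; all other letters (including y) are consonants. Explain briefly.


Letter mapping: e = V, c = C, o = V, y = C, e = V, k = C, u = V.

VCVCVCV


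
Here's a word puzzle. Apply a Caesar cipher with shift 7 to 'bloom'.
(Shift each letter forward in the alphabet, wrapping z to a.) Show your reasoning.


Shift each letter by 7: b -> i, l -> s, o -> v, o -> v, m -> t. Result: 'isvvt'.

isvvt


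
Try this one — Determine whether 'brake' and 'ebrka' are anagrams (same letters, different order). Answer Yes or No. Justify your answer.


Sorted letters of 'brake': 'abekr'
Sorted letters of 'ebrka': 'abekr'
They match.

Yes


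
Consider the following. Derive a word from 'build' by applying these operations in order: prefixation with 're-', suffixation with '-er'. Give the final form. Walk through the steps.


Step 1: Add prefix 're-' to 'build' = 'rebuild'
Step 2: Add suffix '-er' to 'rebuild' = 'rebuilder'

rebuilder


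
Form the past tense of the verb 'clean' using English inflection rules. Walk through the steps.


Apply rule: Add -ed. 'clean' becomes 'cleaned'.

cleaned


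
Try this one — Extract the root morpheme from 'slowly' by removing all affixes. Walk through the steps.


Remove suffix '-ly' from 'slowly' to get root 'slow'.

slow


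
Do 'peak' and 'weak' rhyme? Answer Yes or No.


Rime (stressed vowel + following sounds) of 'peak': -eak = /iːk/
Rime of 'weak': -eak = /iːk/
/iːk/ and /iːk/ are the same ending sound, so the words rhyme.

Yes


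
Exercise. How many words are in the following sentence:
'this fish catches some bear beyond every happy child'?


Split into words: this | fish | catches | some | bear | beyond | every | happy | child = 9 words.

9


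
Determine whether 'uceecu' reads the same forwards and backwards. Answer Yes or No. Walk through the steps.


Forward: 'uceecu'
Reversed: 'uceecu'
They are identical.

Yes


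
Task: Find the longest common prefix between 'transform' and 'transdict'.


Compare from the start: 5 characters match: 'trans'. Mismatch at position 6: 'f' vs 'd'.

trans


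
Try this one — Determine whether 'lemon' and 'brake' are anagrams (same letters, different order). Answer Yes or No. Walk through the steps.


Sorted letters of 'lemon': 'elmno'
Sorted letters of 'brake': 'abekr'
They do not match.

No


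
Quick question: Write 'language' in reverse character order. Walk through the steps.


Reverse 'language' character by character: 'egaugnal'.

egaugnal


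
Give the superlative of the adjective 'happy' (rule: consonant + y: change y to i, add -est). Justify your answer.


Apply superlative formation (consonant + y: change y to i, add -est): 'happy' -> 'happiest'.

happiest


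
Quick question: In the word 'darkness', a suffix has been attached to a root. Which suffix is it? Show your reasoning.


The word 'darkness' = 'dark' (root) + '-ness' (suffix). The suffix is '-ness'.

ness


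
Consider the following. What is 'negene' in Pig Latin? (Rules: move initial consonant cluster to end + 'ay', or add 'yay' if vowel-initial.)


'negene': move consonant cluster 'n' to end and add 'ay': 'egenenay'.

egenenay


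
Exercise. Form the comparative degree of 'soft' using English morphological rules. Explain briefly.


Apply comparative formation (add -er): 'soft' -> 'softer'.

softer


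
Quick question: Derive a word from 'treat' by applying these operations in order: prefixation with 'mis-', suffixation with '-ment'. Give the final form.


Step 1: Add prefix 'mis-' to 'treat' = 'mistreat'
Step 2: Add suffix '-ment' to 'mistreat' = 'mistreatment'

mistreatment


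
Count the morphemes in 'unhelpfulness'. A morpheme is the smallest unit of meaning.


Decomposition: un- (prefix) + help (root) + -ful (suffix) + -ness (suffix) = 4 morpheme(s)

4 morphemes


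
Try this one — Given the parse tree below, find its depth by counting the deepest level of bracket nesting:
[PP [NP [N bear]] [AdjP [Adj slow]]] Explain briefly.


Count bracket nesting levels:
'[' at pos 0: depth = 1
'[' at pos 4: depth = 2
'[' at pos 8: depth = 3
'[' at pos 18: depth = 2
'[' at pos 24: depth = 3
Maximum depth reached: 3

3


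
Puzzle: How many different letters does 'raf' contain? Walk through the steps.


Unique letters in 'raf': {a, f, r} = 3 distinct letters.

3


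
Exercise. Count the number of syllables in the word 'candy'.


Break 'candy' into syllables: can-dy -> can | dy = 2 syllables

2 syllables


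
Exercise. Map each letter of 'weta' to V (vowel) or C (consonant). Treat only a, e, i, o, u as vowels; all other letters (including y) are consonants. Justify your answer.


Letter mapping: w = C, e = V, t = C, a = V.

CVCV


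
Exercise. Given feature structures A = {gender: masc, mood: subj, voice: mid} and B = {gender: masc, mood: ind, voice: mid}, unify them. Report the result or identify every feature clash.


Compare features:
gender: A=masc vs B=masc -> unified: masc
mood: A=subj vs B=ind -> CLASH
voice: A=mid vs B=mid -> unified: mid
Clash detected on feature 'mood' (subj vs ind); unification fails.

CLASH on 'mood' (subj vs ind)


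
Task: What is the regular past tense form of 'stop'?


Apply rule: Double final consonant and add -ed. 'stop' becomes 'stopped'.

stopped


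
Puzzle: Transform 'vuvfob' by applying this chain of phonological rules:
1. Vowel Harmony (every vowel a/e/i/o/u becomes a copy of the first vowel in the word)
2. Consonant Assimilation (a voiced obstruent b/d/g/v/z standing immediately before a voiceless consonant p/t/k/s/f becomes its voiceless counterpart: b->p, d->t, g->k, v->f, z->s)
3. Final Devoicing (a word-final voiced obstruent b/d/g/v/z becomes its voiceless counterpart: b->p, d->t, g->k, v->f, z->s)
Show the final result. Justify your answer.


Starting form: 'vuvfob'
Rule 1: Vowel Harmony: all vowels become 'u' (matching first vowel). 'vuvfob' -> 'vuvfub'
Rule 2: Consonant Assimilation: voiced obstruent before voiceless consonant becomes voiceless ('vf' -> 'ff'). 'vuvfub' -> 'vuffub'
Rule 3: Final Devoicing: word-final voiced obstruent 'b' becomes voiceless 'p'. 'vuffub' -> 'vuffup'
Final form: 'vuffup'

vuffup


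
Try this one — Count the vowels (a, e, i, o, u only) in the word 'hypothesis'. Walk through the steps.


Vowels in 'hypothesis': o, e, i = 3 vowels.

3


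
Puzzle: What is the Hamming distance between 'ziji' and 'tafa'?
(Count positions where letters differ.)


Alignment:
Position 1: 'z' vs 't' = DIFFER
Position 2: 'i' vs 'a' = DIFFER
Position 3: 'j' vs 'f' = DIFFER
Position 4: 'i' vs 'a' = DIFFER
Total differences: 4

4


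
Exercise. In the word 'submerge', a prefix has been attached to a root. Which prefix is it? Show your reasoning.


The word 'submerge' = 'sub' (prefix) + 'merge' (root). The prefix is 'sub'.

sub


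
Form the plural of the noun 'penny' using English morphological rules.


Apply rule: Change -y to -ies (consonant + y). 'penny' becomes 'pennies'.

pennies


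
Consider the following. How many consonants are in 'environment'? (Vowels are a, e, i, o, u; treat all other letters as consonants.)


Consonants in 'environment': n, v, r, n, m, n, t = 7 consonants.

7


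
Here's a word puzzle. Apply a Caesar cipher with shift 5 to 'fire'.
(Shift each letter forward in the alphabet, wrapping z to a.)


Shift each letter by 5: f -> k, i -> n, r -> w, e -> j. Result: 'knwj'.

knwj


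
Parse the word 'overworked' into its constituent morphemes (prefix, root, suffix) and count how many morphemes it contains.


Step 1: Identify prefix: 'over' (meaning: excessively)
Step 2: Identify root: 'work'
Step 3: Identify suffix(es): 'ed'
Decomposition: over- (prefix: excessively) + work (root) + -ed (suffix: past)
Total morphemes: 3

3 morphemes (over- (prefix: excessively) + work (root) + -ed (suffix: past))


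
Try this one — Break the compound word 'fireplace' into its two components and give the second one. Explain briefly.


Split 'fireplace' into 'fire' + 'place'. The second part is 'place'.

place


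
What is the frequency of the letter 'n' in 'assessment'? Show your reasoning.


Letter 'n' in 'assessment': found at position(s) 9 = 1 occurrence(s).

1


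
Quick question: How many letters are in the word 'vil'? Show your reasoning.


Spell out 'vil' and number each letter: v(1), i(2), l(3). Total: 3 letters.

3


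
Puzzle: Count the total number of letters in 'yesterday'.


Spell out 'yesterday' and number each letter: y(1), e(2), s(3), t(4), e(5), r(6), d(7), a(8), y(9). Total: 9 letters.

9


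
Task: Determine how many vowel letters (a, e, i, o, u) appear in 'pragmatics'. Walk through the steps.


Vowels in 'pragmatics': a, a, i = 3 vowels.

3


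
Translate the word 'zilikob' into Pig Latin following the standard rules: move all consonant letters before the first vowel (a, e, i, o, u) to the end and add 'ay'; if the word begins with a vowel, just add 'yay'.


'zilikob': move consonant cluster 'z' to end and add 'ay': 'ilikobzay'.

ilikobzay
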